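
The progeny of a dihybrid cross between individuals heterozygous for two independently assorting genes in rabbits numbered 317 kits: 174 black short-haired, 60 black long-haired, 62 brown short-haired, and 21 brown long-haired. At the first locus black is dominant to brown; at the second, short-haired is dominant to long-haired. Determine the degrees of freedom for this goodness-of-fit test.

A dihybrid F₂ with independent assortment and complete dominance at both loci gives a 9:3:3:1 phenotypic ratio.
A goodness-of-fit test with 4 phenotype classes has df = 4 − 1 = 3.

3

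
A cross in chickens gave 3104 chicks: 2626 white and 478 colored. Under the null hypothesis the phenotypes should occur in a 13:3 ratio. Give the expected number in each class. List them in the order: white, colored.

2522, 582

Under the 13:3 hypothesis (Σ ratio = 16, N = 3104):
  white: 3104 × 13/16 = 2522
  colored: 3104 × 3/16 = 582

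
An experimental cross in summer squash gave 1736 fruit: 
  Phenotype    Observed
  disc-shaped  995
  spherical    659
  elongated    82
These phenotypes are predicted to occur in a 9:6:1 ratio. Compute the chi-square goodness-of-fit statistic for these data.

Under the 9:6:1 hypothesis (Σ ratio = 16, N = 1736):
  disc-shaped: 1736 × 9/16 = 976.5
  spherical: 1736 × 6/16 = 651
  elongated: 1736 × 1/16 = 108.5
χ² = Σ (O − E)² / E
  disc-shaped: (995 − 976.5)² / 976.5 = 0.3505
  spherical: (659 − 651)² / 651 = 0.0983
  elongated: (82 − 108.5)² / 108.5 = 6.4724
χ² = 0.3505 + 0.0983 + 6.4724 = 6.9212 ≈ 6.921

6.921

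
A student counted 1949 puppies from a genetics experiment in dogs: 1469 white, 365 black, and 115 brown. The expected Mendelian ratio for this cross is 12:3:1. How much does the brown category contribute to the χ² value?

0.381

Expected counts for N = 1949 under a 12:3:1 ratio (total parts = 16):
  white: 1949 × 12/16 = 1461.75
  black: 1949 × 3/16 = 365.4375
  brown: 1949 × 1/16 = 121.8125
Contribution of brown: (115 − 121.8125)² / 121.8125 = 0.3810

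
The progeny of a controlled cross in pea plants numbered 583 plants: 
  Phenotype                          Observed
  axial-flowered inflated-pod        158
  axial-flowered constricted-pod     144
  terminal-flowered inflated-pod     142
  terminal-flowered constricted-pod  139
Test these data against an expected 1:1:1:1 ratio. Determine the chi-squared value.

Under the 1:1:1:1 hypothesis (Σ ratio = 4, N = 583):
  axial-flowered inflated-pod: 583 × 1/4 = 145.75
  axial-flowered constricted-pod: 583 × 1/4 = 145.75
  terminal-flowered inflated-pod: 583 × 1/4 = 145.75
  terminal-flowered constricted-pod: 583 × 1/4 = 145.75
χ² = Σ (O − E)² / E
  axial-flowered inflated-pod: (158 − 145.75)² / 145.75 = 1.0296
  axial-flowered constricted-pod: (144 − 145.75)² / 145.75 = 0.0210
  terminal-flowered inflated-pod: (142 − 145.75)² / 145.75 = 0.0965
  terminal-flowered constricted-pod: (139 − 145.75)² / 145.75 = 0.3126
χ² = 1.0296 + 0.0210 + 0.0965 + 0.3126 = 1.4597 ≈ 1.460

1.460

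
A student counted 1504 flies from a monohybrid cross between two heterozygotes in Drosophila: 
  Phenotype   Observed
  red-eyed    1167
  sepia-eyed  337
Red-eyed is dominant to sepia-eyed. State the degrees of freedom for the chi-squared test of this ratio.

1

For a monohybrid cross between heterozygotes with complete dominance, the expected phenotypic ratio is 3:1.
A goodness-of-fit test with 2 phenotype classes has df = 2 − 1 = 1.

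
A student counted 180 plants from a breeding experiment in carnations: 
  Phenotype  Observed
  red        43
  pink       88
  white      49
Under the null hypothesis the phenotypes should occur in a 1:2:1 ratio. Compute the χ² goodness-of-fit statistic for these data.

Total ratio parts = 4. Expected numbers out of 180:
  red: 180 × 1/4 = 45
  pink: 180 × 2/4 = 90
  white: 180 × 1/4 = 45
χ² = Σ (O − E)² / E
  red: (43 − 45)² / 45 = 0.0889
  pink: (88 − 90)² / 90 = 0.0444
  white: (49 − 45)² / 45 = 0.3556
χ² = 0.0889 + 0.0444 + 0.3556 = 0.4889 ≈ 0.489

0.489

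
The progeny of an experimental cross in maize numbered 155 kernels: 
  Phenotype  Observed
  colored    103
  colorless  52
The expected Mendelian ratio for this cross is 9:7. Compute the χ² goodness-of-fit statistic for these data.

6.555

The 9:7 ratio has 16 parts, so with N = 155 the expected counts are:
  colored: 155 × 9/16 = 87.1875
  colorless: 155 × 7/16 = 67.8125
χ² = Σ (O − E)² / E
  colored: (103 − 87.1875)² / 87.1875 = 2.8678
  colorless: (52 − 67.8125)² / 67.8125 = 3.6872
χ² = 2.8678 + 3.6872 = 6.555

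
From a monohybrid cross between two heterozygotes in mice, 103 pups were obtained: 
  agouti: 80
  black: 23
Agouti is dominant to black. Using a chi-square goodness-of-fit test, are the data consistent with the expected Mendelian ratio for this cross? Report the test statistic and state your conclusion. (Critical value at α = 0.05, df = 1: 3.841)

For a monohybrid cross between heterozygotes with complete dominance, the expected phenotypic ratio is 3:1.
The 3:1 ratio has 4 parts, so with N = 103 the expected counts are:
  agouti: 103 × 3/4 = 77.25
  black: 103 × 1/4 = 25.75
χ² = Σ (O − E)² / E
  agouti: (80 − 77.25)² / 77.25 = 0.0979
  black: (23 − 25.75)² / 25.75 = 0.2937
χ² = 0.0979 + 0.2937 = 0.3916 ≈ 0.392
Degrees of freedom = 2 − 1 = 1; critical value at α = 0.05 is 3.841.
Since 0.392 < 3.841, we fail to reject the null hypothesis — the data are consistent with the 3:1 ratio.

0.392; consistent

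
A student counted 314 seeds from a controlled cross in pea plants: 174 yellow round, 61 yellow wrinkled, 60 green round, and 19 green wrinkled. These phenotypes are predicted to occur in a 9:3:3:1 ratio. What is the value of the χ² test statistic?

Under the 9:3:3:1 hypothesis (Σ ratio = 16, N = 314):
  yellow round: 314 × 9/16 = 176.625
  yellow wrinkled: 314 × 3/16 = 58.875
  green round: 314 × 3/16 = 58.875
  green wrinkled: 314 × 1/16 = 19.625
χ² = Σ (O − E)² / E
  yellow round: (174 − 176.625)² / 176.625 = 0.0390
  yellow wrinkled: (61 − 58.875)² / 58.875 = 0.0767
  green round: (60 − 58.875)² / 58.875 = 0.0215
  green wrinkled: (19 − 19.625)² / 19.625 = 0.0199
χ² = 0.0390 + 0.0767 + 0.0215 + 0.0199 = 0.1571 ≈ 0.157

0.157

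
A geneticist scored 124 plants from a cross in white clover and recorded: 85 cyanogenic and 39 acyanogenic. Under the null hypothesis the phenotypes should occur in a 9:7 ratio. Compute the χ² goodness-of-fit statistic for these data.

Under the 9:7 hypothesis (Σ ratio = 16, N = 124):
  cyanogenic: 124 × 9/16 = 69.75
  acyanogenic: 124 × 7/16 = 54.25
χ² = Σ (O − E)² / E
  cyanogenic: (85 − 69.75)² / 69.75 = 3.3342
  acyanogenic: (39 − 54.25)² / 54.25 = 4.2869
χ² = 3.3342 + 4.2869 = 7.6211 ≈ 7.621

7.621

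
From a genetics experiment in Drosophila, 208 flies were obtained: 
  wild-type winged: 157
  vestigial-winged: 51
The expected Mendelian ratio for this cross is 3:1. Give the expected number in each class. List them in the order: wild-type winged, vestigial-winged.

156, 52

Expected counts for N = 208 under a 3:1 ratio (total parts = 4):
  wild-type winged: 208 × 3/4 = 156
  vestigial-winged: 208 × 1/4 = 52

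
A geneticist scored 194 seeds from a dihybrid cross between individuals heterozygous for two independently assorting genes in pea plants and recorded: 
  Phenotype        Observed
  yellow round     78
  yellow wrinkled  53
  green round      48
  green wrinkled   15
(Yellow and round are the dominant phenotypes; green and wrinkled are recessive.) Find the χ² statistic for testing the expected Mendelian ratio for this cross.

A dihybrid F₂ with independent assortment and complete dominance at both loci gives a 9:3:3:1 phenotypic ratio.
The 9:3:3:1 ratio has 16 parts, so with N = 194 the expected counts are:
  yellow round: 194 × 9/16 = 109.125
  yellow wrinkled: 194 × 3/16 = 36.375
  green round: 194 × 3/16 = 36.375
  green wrinkled: 194 × 1/16 = 12.125
χ² = Σ (O − E)² / E
  yellow round: (78 − 109.125)² / 109.125 = 8.8776
  yellow wrinkled: (53 − 36.375)² / 36.375 = 7.5984
  green round: (48 − 36.375)² / 36.375 = 3.7152
  green wrinkled: (15 − 12.125)² / 12.125 = 0.6817
χ² = 8.8776 + 7.5984 + 3.7152 + 0.6817 = 20.8729 ≈ 20.873

20.873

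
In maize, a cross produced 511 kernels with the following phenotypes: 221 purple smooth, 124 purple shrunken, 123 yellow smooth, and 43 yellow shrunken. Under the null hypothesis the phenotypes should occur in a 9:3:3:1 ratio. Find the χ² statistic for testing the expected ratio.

Expected counts for N = 511 under a 9:3:3:1 ratio (total parts = 16):
  purple smooth: 511 × 9/16 = 287.4375
  purple shrunken: 511 × 3/16 = 95.8125
  yellow smooth: 511 × 3/16 = 95.8125
  yellow shrunken: 511 × 1/16 = 31.9375
χ² = Σ (O − E)² / E
  purple smooth: (221 − 287.4375)² / 287.4375 = 15.3562
  purple shrunken: (124 − 95.8125)² / 95.8125 = 8.2926
  yellow smooth: (123 − 95.8125)² / 95.8125 = 7.7147
  yellow shrunken: (43 − 31.9375)² / 31.9375 = 3.8318
χ² = 15.3562 + 8.2926 + 7.7147 + 3.8318 = 35.1953 ≈ 35.195

35.195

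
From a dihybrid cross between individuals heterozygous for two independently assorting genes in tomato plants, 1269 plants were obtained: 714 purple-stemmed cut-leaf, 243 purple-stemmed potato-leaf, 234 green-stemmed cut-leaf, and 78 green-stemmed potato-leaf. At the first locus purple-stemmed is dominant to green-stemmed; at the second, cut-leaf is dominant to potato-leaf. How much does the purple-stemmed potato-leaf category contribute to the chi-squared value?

A dihybrid F₂ with independent assortment and complete dominance at both loci gives a 9:3:3:1 phenotypic ratio.
Total ratio parts = 16. Expected numbers out of 1269:
  purple-stemmed cut-leaf: 1269 × 9/16 = 713.8125
  purple-stemmed potato-leaf: 1269 × 3/16 = 237.9375
  green-stemmed cut-leaf: 1269 × 3/16 = 237.9375
  green-stemmed potato-leaf: 1269 × 1/16 = 79.3125
Contribution of purple-stemmed potato-leaf: (243 − 237.9375)² / 237.9375 = 0.1077

0.108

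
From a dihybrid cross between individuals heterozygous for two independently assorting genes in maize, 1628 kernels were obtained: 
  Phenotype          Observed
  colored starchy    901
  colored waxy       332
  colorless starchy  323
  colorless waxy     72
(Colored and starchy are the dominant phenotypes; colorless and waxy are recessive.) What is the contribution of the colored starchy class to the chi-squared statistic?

A dihybrid F₂ with independent assortment and complete dominance at both loci gives a 9:3:3:1 phenotypic ratio.
Total ratio parts = 16. Expected numbers out of 1628:
  colored starchy: 1628 × 9/16 = 915.75
  colored waxy: 1628 × 3/16 = 305.25
  colorless starchy: 1628 × 3/16 = 305.25
  colorless waxy: 1628 × 1/16 = 101.75
Contribution of colored starchy: (901 − 915.75)² / 915.75 = 0.2376

0.238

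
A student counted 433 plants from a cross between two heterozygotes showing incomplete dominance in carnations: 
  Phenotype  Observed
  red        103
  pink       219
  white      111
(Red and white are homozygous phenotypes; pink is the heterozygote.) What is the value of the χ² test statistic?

With incomplete dominance, a heterozygote × heterozygote cross gives a 1:2:1 phenotypic ratio.
Under the 1:2:1 hypothesis (Σ ratio = 4, N = 433):
  red: 433 × 1/4 = 108.25
  pink: 433 × 2/4 = 216.5
  white: 433 × 1/4 = 108.25
χ² = Σ (O − E)² / E
  red: (103 − 108.25)² / 108.25 = 0.2546
  pink: (219 − 216.5)² / 216.5 = 0.0289
  white: (111 − 108.25)² / 108.25 = 0.0699
χ² = 0.2546 + 0.0289 + 0.0699 = 0.3534 ≈ 0.353

0.353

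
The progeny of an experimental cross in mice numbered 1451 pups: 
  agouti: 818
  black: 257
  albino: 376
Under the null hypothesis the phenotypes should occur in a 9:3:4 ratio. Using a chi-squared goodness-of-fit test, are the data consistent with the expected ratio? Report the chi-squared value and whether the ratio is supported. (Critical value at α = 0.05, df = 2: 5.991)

1.322; consistent

Under the 9:3:4 hypothesis (Σ ratio = 16, N = 1451):
  agouti: 1451 × 9/16 = 816.1875
  black: 1451 × 3/16 = 272.0625
  albino: 1451 × 4/16 = 362.75
χ² = Σ (O − E)² / E
  agouti: (818 − 816.1875)² / 816.1875 = 0.0040
  black: (257 − 272.0625)² / 272.0625 = 0.8339
  albino: (376 − 362.75)² / 362.75 = 0.4840
χ² = 0.0040 + 0.8339 + 0.4840 = 1.3219 ≈ 1.322
Degrees of freedom = 3 − 1 = 2; critical value at α = 0.05 is 5.991.
Since 1.322 < 5.991, we fail to reject the null hypothesis — the data are consistent with the 9:3:4 ratio.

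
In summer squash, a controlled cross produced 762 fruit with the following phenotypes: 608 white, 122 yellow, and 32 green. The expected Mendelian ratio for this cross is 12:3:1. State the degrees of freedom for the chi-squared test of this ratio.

A goodness-of-fit test with 3 phenotype classes has df = 3 − 1 = 2.

2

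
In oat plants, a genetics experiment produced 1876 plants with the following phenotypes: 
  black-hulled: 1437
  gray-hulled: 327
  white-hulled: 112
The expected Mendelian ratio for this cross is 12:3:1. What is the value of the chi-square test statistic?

2.616

The 12:3:1 ratio has 16 parts, so with N = 1876 the expected counts are:
  black-hulled: 1876 × 12/16 = 1407
  gray-hulled: 1876 × 3/16 = 351.75
  white-hulled: 1876 × 1/16 = 117.25
χ² = Σ (O − E)² / E
  black-hulled: (1437 − 1407)² / 1407 = 0.6397
  gray-hulled: (327 − 351.75)² / 351.75 = 1.7415
  white-hulled: (112 − 117.25)² / 117.25 = 0.2351
χ² = 0.6397 + 1.7415 + 0.2351 = 2.6163 ≈ 2.616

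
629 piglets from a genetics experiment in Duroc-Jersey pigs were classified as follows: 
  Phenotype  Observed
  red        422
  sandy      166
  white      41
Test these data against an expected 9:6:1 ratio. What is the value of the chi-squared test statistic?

33.913

Under the 9:6:1 hypothesis (Σ ratio = 16, N = 629):
  red: 629 × 9/16 = 353.8125
  sandy: 629 × 6/16 = 235.875
  white: 629 × 1/16 = 39.3125
χ² = Σ (O − E)² / E
  red: (422 − 353.8125)² / 353.8125 = 13.1412
  sandy: (166 − 235.875)² / 235.875 = 20.6996
  white: (41 − 39.3125)² / 39.3125 = 0.0724
χ² = 13.1412 + 20.6996 + 0.0724 = 33.9132 ≈ 33.913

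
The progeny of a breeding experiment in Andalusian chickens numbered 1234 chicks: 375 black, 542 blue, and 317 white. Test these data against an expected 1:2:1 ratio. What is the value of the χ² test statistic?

23.686

Under the 1:2:1 hypothesis (Σ ratio = 4, N = 1234):
  black: 1234 × 1/4 = 308.5
  blue: 1234 × 2/4 = 617
  white: 1234 × 1/4 = 308.5
χ² = Σ (O − E)² / E
  black: (375 − 308.5)² / 308.5 = 14.3347
  blue: (542 − 617)² / 617 = 9.1167
  white: (317 − 308.5)² / 308.5 = 0.2342
χ² = 14.3347 + 9.1167 + 0.2342 = 23.6856 ≈ 23.686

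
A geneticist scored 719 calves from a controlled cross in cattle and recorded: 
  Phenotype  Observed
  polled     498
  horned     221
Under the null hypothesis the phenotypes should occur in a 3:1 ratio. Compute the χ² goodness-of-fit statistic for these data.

12.622

Total ratio parts = 4. Expected numbers out of 719:
  polled: 719 × 3/4 = 539.25
  horned: 719 × 1/4 = 179.75
χ² = Σ (O − E)² / E
  polled: (498 − 539.25)² / 539.25 = 3.1554
  horned: (221 − 179.75)² / 179.75 = 9.4663
χ² = 3.1554 + 9.4663 = 12.6217 ≈ 12.622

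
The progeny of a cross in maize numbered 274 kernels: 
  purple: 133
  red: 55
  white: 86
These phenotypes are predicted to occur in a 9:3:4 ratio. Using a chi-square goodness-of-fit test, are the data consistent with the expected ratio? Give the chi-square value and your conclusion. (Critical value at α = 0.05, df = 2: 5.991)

7.622; not consistent

The 9:3:4 ratio has 16 parts, so with N = 274 the expected counts are:
  purple: 274 × 9/16 = 154.125
  red: 274 × 3/16 = 51.375
  white: 274 × 4/16 = 68.5
χ² = Σ (O − E)² / E
  purple: (133 − 154.125)² / 154.125 = 2.8955
  red: (55 − 51.375)² / 51.375 = 0.2558
  white: (86 − 68.5)² / 68.5 = 4.4708
χ² = 2.8955 + 0.2558 + 4.4708 = 7.6221 ≈ 7.622
Degrees of freedom = 3 − 1 = 2; critical value at α = 0.05 is 5.991.
Since 7.622 > 5.991, we reject the null hypothesis — the data do not fit the 9:3:4 ratio.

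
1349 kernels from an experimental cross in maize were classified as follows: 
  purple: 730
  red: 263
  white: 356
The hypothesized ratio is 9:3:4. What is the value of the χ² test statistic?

Expected counts for N = 1349 under a 9:3:4 ratio (total parts = 16):
  purple: 1349 × 9/16 = 758.8125
  red: 1349 × 3/16 = 252.9375
  white: 1349 × 4/16 = 337.25
χ² = Σ (O − E)² / E
  purple: (730 − 758.8125)² / 758.8125 = 1.0940
  red: (263 − 252.9375)² / 252.9375 = 0.4003
  white: (356 − 337.25)² / 337.25 = 1.0424
χ² = 1.0940 + 0.4003 + 1.0424 = 2.5367 ≈ 2.537

2.537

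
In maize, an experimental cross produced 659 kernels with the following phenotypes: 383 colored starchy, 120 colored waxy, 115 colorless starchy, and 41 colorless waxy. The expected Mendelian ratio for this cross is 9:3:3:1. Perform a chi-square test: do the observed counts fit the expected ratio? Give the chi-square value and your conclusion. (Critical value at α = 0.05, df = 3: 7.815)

1.106; consistent

Expected counts for N = 659 under a 9:3:3:1 ratio (total parts = 16):
  colored starchy: 659 × 9/16 = 370.6875
  colored waxy: 659 × 3/16 = 123.5625
  colorless starchy: 659 × 3/16 = 123.5625
  colorless waxy: 659 × 1/16 = 41.1875
χ² = Σ (O − E)² / E
  colored starchy: (383 − 370.6875)² / 370.6875 = 0.4090
  colored waxy: (120 − 123.5625)² / 123.5625 = 0.1027
  colorless starchy: (115 − 123.5625)² / 123.5625 = 0.5934
  colorless waxy: (41 − 41.1875)² / 41.1875 = 0.0009
χ² = 0.4090 + 0.1027 + 0.5934 + 0.0009 = 1.106
Degrees of freedom = 4 − 1 = 3; critical value at α = 0.05 is 7.815.
Since 1.106 < 7.815, we fail to reject the null hypothesis — the data are consistent with the 9:3:3:1 ratio.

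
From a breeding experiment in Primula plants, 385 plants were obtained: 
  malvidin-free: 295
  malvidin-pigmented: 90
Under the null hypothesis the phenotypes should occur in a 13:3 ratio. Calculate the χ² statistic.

5.410

Under the 13:3 hypothesis (Σ ratio = 16, N = 385):
  malvidin-free: 385 × 13/16 = 312.8125
  malvidin-pigmented: 385 × 3/16 = 72.1875
χ² = Σ (O − E)² / E
  malvidin-free: (295 − 312.8125)² / 312.8125 = 1.0143
  malvidin-pigmented: (90 − 72.1875)² / 72.1875 = 4.3953
χ² = 1.0143 + 4.3953 = 5.4096 ≈ 5.410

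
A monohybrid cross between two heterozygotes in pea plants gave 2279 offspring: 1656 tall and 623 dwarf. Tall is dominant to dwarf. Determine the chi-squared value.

6.636

For a monohybrid cross between heterozygotes with complete dominance, the expected phenotypic ratio is 3:1.
Under the 3:1 hypothesis (Σ ratio = 4, N = 2279):
  tall: 2279 × 3/4 = 1709.25
  dwarf: 2279 × 1/4 = 569.75
χ² = Σ (O − E)² / E
  tall: (1656 − 1709.25)² / 1709.25 = 1.6590
  dwarf: (623 − 569.75)² / 569.75 = 4.9769
χ² = 1.6590 + 4.9769 = 6.6359 ≈ 6.636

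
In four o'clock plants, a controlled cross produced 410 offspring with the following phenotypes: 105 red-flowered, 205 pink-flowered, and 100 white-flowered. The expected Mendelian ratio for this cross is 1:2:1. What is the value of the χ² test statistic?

Expected counts for N = 410 under a 1:2:1 ratio (total parts = 4):
  red-flowered: 410 × 1/4 = 102.5
  pink-flowered: 410 × 2/4 = 205
  white-flowered: 410 × 1/4 = 102.5
χ² = Σ (O − E)² / E
  red-flowered: (105 − 102.5)² / 102.5 = 0.0610
  pink-flowered: (205 − 205)² / 205 = 0.0000
  white-flowered: (100 − 102.5)² / 102.5 = 0.0610
χ² = 0.0610 + 0.0000 + 0.0610 = 0.122

0.122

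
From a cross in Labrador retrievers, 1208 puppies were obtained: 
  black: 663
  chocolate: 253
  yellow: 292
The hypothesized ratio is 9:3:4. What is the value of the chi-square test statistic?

3.832

Expected counts for N = 1208 under a 9:3:4 ratio (total parts = 16):
  black: 1208 × 9/16 = 679.5
  chocolate: 1208 × 3/16 = 226.5
  yellow: 1208 × 4/16 = 302
χ² = Σ (O − E)² / E
  black: (663 − 679.5)² / 679.5 = 0.4007
  chocolate: (253 − 226.5)² / 226.5 = 3.1004
  yellow: (292 − 302)² / 302 = 0.3311
χ² = 0.4007 + 3.1004 + 0.3311 = 3.8322 ≈ 3.832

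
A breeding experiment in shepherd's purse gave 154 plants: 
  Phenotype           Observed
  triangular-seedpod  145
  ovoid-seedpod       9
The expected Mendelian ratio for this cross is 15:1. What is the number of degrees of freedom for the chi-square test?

1

A goodness-of-fit test with 2 phenotype classes has df = 2 − 1 = 1.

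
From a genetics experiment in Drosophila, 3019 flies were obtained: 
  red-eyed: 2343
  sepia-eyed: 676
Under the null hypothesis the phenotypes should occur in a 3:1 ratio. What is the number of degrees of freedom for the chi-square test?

1

A goodness-of-fit test with 2 phenotype classes has df = 2 − 1 = 1.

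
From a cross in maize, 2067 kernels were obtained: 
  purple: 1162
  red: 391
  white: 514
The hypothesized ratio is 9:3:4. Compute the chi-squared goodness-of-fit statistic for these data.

Total ratio parts = 16. Expected numbers out of 2067:
  purple: 2067 × 9/16 = 1162.6875
  red: 2067 × 3/16 = 387.5625
  white: 2067 × 4/16 = 516.75
χ² = Σ (O − E)² / E
  purple: (1162 − 1162.6875)² / 1162.6875 = 0.0004
  red: (391 − 387.5625)² / 387.5625 = 0.0305
  white: (514 − 516.75)² / 516.75 = 0.0146
χ² = 0.0004 + 0.0305 + 0.0146 = 0.0455 ≈ 0.046

0.046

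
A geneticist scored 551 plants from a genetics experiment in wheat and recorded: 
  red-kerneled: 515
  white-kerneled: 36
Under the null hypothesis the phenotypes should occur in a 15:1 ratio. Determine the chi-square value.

0.076

Total ratio parts = 16. Expected numbers out of 551:
  red-kerneled: 551 × 15/16 = 516.5625
  white-kerneled: 551 × 1/16 = 34.4375
χ² = Σ (O − E)² / E
  red-kerneled: (515 − 516.5625)² / 516.5625 = 0.0047
  white-kerneled: (36 − 34.4375)² / 34.4375 = 0.0709
χ² = 0.0047 + 0.0709 = 0.0756 ≈ 0.076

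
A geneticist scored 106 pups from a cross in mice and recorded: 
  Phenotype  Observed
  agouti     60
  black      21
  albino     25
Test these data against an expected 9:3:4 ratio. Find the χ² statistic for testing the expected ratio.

0.151

Under the 9:3:4 hypothesis (Σ ratio = 16, N = 106):
  agouti: 106 × 9/16 = 59.625
  black: 106 × 3/16 = 19.875
  albino: 106 × 4/16 = 26.5
χ² = Σ (O − E)² / E
  agouti: (60 − 59.625)² / 59.625 = 0.0024
  black: (21 − 19.875)² / 19.875 = 0.0637
  albino: (25 − 26.5)² / 26.5 = 0.0849
χ² = 0.0024 + 0.0637 + 0.0849 = 0.151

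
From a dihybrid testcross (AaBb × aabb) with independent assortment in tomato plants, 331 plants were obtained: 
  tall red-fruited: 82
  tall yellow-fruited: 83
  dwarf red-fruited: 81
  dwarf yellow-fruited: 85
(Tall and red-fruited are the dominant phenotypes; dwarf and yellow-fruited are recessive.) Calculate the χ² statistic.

A dihybrid testcross with independent assortment gives a 1:1:1:1 ratio.
Under the 1:1:1:1 hypothesis (Σ ratio = 4, N = 331):
  tall red-fruited: 331 × 1/4 = 82.75
  tall yellow-fruited: 331 × 1/4 = 82.75
  dwarf red-fruited: 331 × 1/4 = 82.75
  dwarf yellow-fruited: 331 × 1/4 = 82.75
χ² = Σ (O − E)² / E
  tall red-fruited: (82 − 82.75)² / 82.75 = 0.0068
  tall yellow-fruited: (83 − 82.75)² / 82.75 = 0.0008
  dwarf red-fruited: (81 − 82.75)² / 82.75 = 0.0370
  dwarf yellow-fruited: (85 − 82.75)² / 82.75 = 0.0612
χ² = 0.0068 + 0.0008 + 0.0370 + 0.0612 = 0.1058 ≈ 0.106

0.106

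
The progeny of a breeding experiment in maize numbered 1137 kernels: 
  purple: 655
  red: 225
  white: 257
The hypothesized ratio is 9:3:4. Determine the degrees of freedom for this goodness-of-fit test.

A goodness-of-fit test with 3 phenotype classes has df = 3 − 1 = 2.

2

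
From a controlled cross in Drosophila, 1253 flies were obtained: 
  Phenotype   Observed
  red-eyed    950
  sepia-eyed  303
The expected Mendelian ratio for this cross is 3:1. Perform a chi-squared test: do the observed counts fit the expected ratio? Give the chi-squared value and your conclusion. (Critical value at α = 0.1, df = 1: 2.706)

0.447; consistent

Total ratio parts = 4. Expected numbers out of 1253:
  red-eyed: 1253 × 3/4 = 939.75
  sepia-eyed: 1253 × 1/4 = 313.25
χ² = Σ (O − E)² / E
  red-eyed: (950 − 939.75)² / 939.75 = 0.1118
  sepia-eyed: (303 − 313.25)² / 313.25 = 0.3354
χ² = 0.1118 + 0.3354 = 0.4472 ≈ 0.447
Degrees of freedom = 2 − 1 = 1; critical value at α = 0.1 is 2.706.
Since 0.447 < 2.706, we fail to reject the null hypothesis — the data are consistent with the 3:1 ratio.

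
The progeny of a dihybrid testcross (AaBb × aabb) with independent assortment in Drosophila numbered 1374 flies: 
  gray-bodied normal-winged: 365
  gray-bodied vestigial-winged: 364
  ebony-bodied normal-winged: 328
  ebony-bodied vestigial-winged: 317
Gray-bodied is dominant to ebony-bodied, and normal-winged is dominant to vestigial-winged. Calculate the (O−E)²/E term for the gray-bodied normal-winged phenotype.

1.346

A dihybrid testcross with independent assortment gives a 1:1:1:1 ratio.
Total ratio parts = 4. Expected numbers out of 1374:
  gray-bodied normal-winged: 1374 × 1/4 = 343.5
  gray-bodied vestigial-winged: 1374 × 1/4 = 343.5
  ebony-bodied normal-winged: 1374 × 1/4 = 343.5
  ebony-bodied vestigial-winged: 1374 × 1/4 = 343.5
Contribution of gray-bodied normal-winged: (365 − 343.5)² / 343.5 = 1.3457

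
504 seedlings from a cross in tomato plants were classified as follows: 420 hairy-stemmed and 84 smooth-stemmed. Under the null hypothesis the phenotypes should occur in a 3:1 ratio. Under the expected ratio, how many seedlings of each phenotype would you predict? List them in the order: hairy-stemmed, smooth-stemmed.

The 3:1 ratio has 4 parts, so with N = 504 the expected counts are:
  hairy-stemmed: 504 × 3/4 = 378
  smooth-stemmed: 504 × 1/4 = 126

378, 126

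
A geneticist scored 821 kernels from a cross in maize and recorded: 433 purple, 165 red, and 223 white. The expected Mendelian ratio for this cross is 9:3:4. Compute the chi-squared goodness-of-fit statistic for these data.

4.128

The 9:3:4 ratio has 16 parts, so with N = 821 the expected counts are:
  purple: 821 × 9/16 = 461.8125
  red: 821 × 3/16 = 153.9375
  white: 821 × 4/16 = 205.25
χ² = Σ (O − E)² / E
  purple: (433 − 461.8125)² / 461.8125 = 1.7976
  red: (165 − 153.9375)² / 153.9375 = 0.7950
  white: (223 − 205.25)² / 205.25 = 1.5350
χ² = 1.7976 + 0.7950 + 1.5350 = 4.1276 ≈ 4.128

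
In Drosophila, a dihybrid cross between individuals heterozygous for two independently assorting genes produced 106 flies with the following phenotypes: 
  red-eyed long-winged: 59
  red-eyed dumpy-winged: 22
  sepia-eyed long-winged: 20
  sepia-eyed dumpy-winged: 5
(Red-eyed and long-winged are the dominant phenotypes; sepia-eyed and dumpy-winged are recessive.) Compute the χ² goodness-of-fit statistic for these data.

0.633

A dihybrid F₂ with independent assortment and complete dominance at both loci gives a 9:3:3:1 phenotypic ratio.
Total ratio parts = 16. Expected numbers out of 106:
  red-eyed long-winged: 106 × 9/16 = 59.625
  red-eyed dumpy-winged: 106 × 3/16 = 19.875
  sepia-eyed long-winged: 106 × 3/16 = 19.875
  sepia-eyed dumpy-winged: 106 × 1/16 = 6.625
χ² = Σ (O − E)² / E
  red-eyed long-winged: (59 − 59.625)² / 59.625 = 0.0066
  red-eyed dumpy-winged: (22 − 19.875)² / 19.875 = 0.2272
  sepia-eyed long-winged: (20 − 19.875)² / 19.875 = 0.0008
  sepia-eyed dumpy-winged: (5 − 6.625)² / 6.625 = 0.3986
χ² = 0.0066 + 0.2272 + 0.0008 + 0.3986 = 0.6332 ≈ 0.633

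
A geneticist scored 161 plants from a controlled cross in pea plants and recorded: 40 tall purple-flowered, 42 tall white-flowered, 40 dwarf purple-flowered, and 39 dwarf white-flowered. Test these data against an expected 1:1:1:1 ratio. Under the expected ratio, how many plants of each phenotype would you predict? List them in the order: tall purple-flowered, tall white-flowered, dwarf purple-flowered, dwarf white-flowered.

40.25, 40.25, 40.25, 40.25

Total ratio parts = 4. Expected numbers out of 161:
  tall purple-flowered: 161 × 1/4 = 40.25
  tall white-flowered: 161 × 1/4 = 40.25
  dwarf purple-flowered: 161 × 1/4 = 40.25
  dwarf white-flowered: 161 × 1/4 = 40.25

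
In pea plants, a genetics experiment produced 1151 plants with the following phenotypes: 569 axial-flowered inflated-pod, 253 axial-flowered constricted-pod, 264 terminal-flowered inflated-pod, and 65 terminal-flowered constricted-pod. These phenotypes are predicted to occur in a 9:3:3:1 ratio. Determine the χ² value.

Total ratio parts = 16. Expected numbers out of 1151:
  axial-flowered inflated-pod: 1151 × 9/16 = 647.4375
  axial-flowered constricted-pod: 1151 × 3/16 = 215.8125
  terminal-flowered inflated-pod: 1151 × 3/16 = 215.8125
  terminal-flowered constricted-pod: 1151 × 1/16 = 71.9375
χ² = Σ (O − E)² / E
  axial-flowered inflated-pod: (569 − 647.4375)² / 647.4375 = 9.5028
  axial-flowered constricted-pod: (253 − 215.8125)² / 215.8125 = 6.4079
  terminal-flowered inflated-pod: (264 − 215.8125)² / 215.8125 = 10.7595
  terminal-flowered constricted-pod: (65 − 71.9375)² / 71.9375 = 0.6690
χ² = 9.5028 + 6.4079 + 10.7595 + 0.6690 = 27.3392 ≈ 27.339

27.339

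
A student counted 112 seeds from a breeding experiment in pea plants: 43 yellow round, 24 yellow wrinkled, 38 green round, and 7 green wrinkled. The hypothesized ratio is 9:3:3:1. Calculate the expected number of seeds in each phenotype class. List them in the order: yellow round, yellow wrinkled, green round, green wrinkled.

Under the 9:3:3:1 hypothesis (Σ ratio = 16, N = 112):
  yellow round: 112 × 9/16 = 63
  yellow wrinkled: 112 × 3/16 = 21
  green round: 112 × 3/16 = 21
  green wrinkled: 112 × 1/16 = 7

63, 21, 21, 7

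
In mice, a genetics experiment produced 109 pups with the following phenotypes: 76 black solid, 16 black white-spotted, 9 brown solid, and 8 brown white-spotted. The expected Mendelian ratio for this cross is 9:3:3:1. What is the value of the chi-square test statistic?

11.090

Total ratio parts = 16. Expected numbers out of 109:
  black solid: 109 × 9/16 = 61.3125
  black white-spotted: 109 × 3/16 = 20.4375
  brown solid: 109 × 3/16 = 20.4375
  brown white-spotted: 109 × 1/16 = 6.8125
χ² = Σ (O − E)² / E
  black solid: (76 − 61.3125)² / 61.3125 = 3.5184
  black white-spotted: (16 − 20.4375)² / 20.4375 = 0.9635
  brown solid: (9 − 20.4375)² / 20.4375 = 6.4008
  brown white-spotted: (8 − 6.8125)² / 6.8125 = 0.2070
χ² = 3.5184 + 0.9635 + 6.4008 + 0.2070 = 11.0897 ≈ 11.090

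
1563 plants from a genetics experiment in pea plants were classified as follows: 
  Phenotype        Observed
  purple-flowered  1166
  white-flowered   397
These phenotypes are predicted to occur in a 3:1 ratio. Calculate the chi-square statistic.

The 3:1 ratio has 4 parts, so with N = 1563 the expected counts are:
  purple-flowered: 1563 × 3/4 = 1172.25
  white-flowered: 1563 × 1/4 = 390.75
χ² = Σ (O − E)² / E
  purple-flowered: (1166 − 1172.25)² / 1172.25 = 0.0333
  white-flowered: (397 − 390.75)² / 390.75 = 0.1000
χ² = 0.0333 + 0.1000 = 0.1333 ≈ 0.133

0.133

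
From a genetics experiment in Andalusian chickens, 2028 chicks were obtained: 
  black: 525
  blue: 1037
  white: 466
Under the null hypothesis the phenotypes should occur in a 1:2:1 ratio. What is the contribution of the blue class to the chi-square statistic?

0.522

The 1:2:1 ratio has 4 parts, so with N = 2028 the expected counts are:
  black: 2028 × 1/4 = 507
  blue: 2028 × 2/4 = 1014
  white: 2028 × 1/4 = 507
Contribution of blue: (1037 − 1014)² / 1014 = 0.5217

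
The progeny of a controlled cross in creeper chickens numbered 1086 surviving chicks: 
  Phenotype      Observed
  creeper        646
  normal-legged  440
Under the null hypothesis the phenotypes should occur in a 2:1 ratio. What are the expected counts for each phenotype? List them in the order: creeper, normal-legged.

Under the 2:1 hypothesis (Σ ratio = 3, N = 1086):
  creeper: 1086 × 2/3 = 724
  normal-legged: 1086 × 1/3 = 362

724, 362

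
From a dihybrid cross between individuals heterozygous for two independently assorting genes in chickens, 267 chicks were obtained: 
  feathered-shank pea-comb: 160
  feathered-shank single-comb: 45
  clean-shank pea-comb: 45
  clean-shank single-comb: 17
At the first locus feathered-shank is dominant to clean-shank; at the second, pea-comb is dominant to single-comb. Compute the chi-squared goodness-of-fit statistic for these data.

A dihybrid F₂ with independent assortment and complete dominance at both loci gives a 9:3:3:1 phenotypic ratio.
Total ratio parts = 16. Expected numbers out of 267:
  feathered-shank pea-comb: 267 × 9/16 = 150.1875
  feathered-shank single-comb: 267 × 3/16 = 50.0625
  clean-shank pea-comb: 267 × 3/16 = 50.0625
  clean-shank single-comb: 267 × 1/16 = 16.6875
χ² = Σ (O − E)² / E
  feathered-shank pea-comb: (160 − 150.1875)² / 150.1875 = 0.6411
  feathered-shank single-comb: (45 − 50.0625)² / 50.0625 = 0.5119
  clean-shank pea-comb: (45 − 50.0625)² / 50.0625 = 0.5119
  clean-shank single-comb: (17 − 16.6875)² / 16.6875 = 0.0059
χ² = 0.6411 + 0.5119 + 0.5119 + 0.0059 = 1.6708 ≈ 1.671

1.671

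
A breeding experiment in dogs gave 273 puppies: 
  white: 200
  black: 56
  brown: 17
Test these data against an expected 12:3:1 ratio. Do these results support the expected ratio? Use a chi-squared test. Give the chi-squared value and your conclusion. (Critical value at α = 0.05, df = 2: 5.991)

Expected counts for N = 273 under a 12:3:1 ratio (total parts = 16):
  white: 273 × 12/16 = 204.75
  black: 273 × 3/16 = 51.1875
  brown: 273 × 1/16 = 17.0625
χ² = Σ (O − E)² / E
  white: (200 − 204.75)² / 204.75 = 0.1102
  black: (56 − 51.1875)² / 51.1875 = 0.4525
  brown: (17 − 17.0625)² / 17.0625 = 0.0002
χ² = 0.1102 + 0.4525 + 0.0002 = 0.5629 ≈ 0.563
Degrees of freedom = 3 − 1 = 2; critical value at α = 0.05 is 5.991.
Since 0.563 < 5.991, we fail to reject the null hypothesis — the data are consistent with the 12:3:1 ratio.

0.563; consistent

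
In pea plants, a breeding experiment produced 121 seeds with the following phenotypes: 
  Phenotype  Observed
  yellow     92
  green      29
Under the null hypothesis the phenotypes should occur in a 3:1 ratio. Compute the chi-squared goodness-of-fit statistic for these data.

The 3:1 ratio has 4 parts, so with N = 121 the expected counts are:
  yellow: 121 × 3/4 = 90.75
  green: 121 × 1/4 = 30.25
χ² = Σ (O − E)² / E
  yellow: (92 − 90.75)² / 90.75 = 0.0172
  green: (29 − 30.25)² / 30.25 = 0.0517
χ² = 0.0172 + 0.0517 = 0.0689 ≈ 0.069

0.069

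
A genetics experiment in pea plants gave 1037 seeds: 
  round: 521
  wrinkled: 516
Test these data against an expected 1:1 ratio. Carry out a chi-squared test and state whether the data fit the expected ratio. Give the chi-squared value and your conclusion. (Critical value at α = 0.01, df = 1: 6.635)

0.024; consistent

Under the 1:1 hypothesis (Σ ratio = 2, N = 1037):
  round: 1037 × 1/2 = 518.5
  wrinkled: 1037 × 1/2 = 518.5
χ² = Σ (O − E)² / E
  round: (521 − 518.5)² / 518.5 = 0.0121
  wrinkled: (516 − 518.5)² / 518.5 = 0.0121
χ² = 0.0121 + 0.0121 = 0.0242 ≈ 0.024
Degrees of freedom = 2 − 1 = 1; critical value at α = 0.01 is 6.635.
Since 0.024 < 6.635, we fail to reject the null hypothesis — the data are consistent with the 1:1 ratio.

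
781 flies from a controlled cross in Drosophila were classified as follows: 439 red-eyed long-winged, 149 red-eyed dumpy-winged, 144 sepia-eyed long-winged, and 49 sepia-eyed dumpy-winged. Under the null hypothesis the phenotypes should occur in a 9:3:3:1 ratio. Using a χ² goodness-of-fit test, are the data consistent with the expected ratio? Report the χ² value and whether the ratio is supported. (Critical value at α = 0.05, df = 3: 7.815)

0.086; consistent

The 9:3:3:1 ratio has 16 parts, so with N = 781 the expected counts are:
  red-eyed long-winged: 781 × 9/16 = 439.3125
  red-eyed dumpy-winged: 781 × 3/16 = 146.4375
  sepia-eyed long-winged: 781 × 3/16 = 146.4375
  sepia-eyed dumpy-winged: 781 × 1/16 = 48.8125
χ² = Σ (O − E)² / E
  red-eyed long-winged: (439 − 439.3125)² / 439.3125 = 0.0002
  red-eyed dumpy-winged: (149 − 146.4375)² / 146.4375 = 0.0448
  sepia-eyed long-winged: (144 − 146.4375)² / 146.4375 = 0.0406
  sepia-eyed dumpy-winged: (49 − 48.8125)² / 48.8125 = 0.0007
χ² = 0.0002 + 0.0448 + 0.0406 + 0.0007 = 0.0863 ≈ 0.086
Degrees of freedom = 4 − 1 = 3; critical value at α = 0.05 is 7.815.
Since 0.086 < 7.815, we fail to reject the null hypothesis — the data are consistent with the 9:3:3:1 ratio.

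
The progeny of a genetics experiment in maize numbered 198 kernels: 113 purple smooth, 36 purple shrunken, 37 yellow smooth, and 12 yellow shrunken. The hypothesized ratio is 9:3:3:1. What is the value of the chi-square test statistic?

Under the 9:3:3:1 hypothesis (Σ ratio = 16, N = 198):
  purple smooth: 198 × 9/16 = 111.375
  purple shrunken: 198 × 3/16 = 37.125
  yellow smooth: 198 × 3/16 = 37.125
  yellow shrunken: 198 × 1/16 = 12.375
χ² = Σ (O − E)² / E
  purple smooth: (113 − 111.375)² / 111.375 = 0.0237
  purple shrunken: (36 − 37.125)² / 37.125 = 0.0341
  yellow smooth: (37 − 37.125)² / 37.125 = 0.0004
  yellow shrunken: (12 − 12.375)² / 12.375 = 0.0114
χ² = 0.0237 + 0.0341 + 0.0004 + 0.0114 = 0.0696 ≈ 0.070

0.070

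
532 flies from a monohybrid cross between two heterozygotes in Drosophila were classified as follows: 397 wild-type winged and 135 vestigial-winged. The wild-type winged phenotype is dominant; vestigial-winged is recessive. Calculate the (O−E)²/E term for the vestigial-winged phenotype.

0.030

For a monohybrid cross between heterozygotes with complete dominance, the expected phenotypic ratio is 3:1.
Total ratio parts = 4. Expected numbers out of 532:
  wild-type winged: 532 × 3/4 = 399
  vestigial-winged: 532 × 1/4 = 133
Contribution of vestigial-winged: (135 − 133)² / 133 = 0.0301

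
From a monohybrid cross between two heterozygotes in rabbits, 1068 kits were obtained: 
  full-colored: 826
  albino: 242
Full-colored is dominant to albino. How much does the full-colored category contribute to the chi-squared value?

For a monohybrid cross between heterozygotes with complete dominance, the expected phenotypic ratio is 3:1.
Total ratio parts = 4. Expected numbers out of 1068:
  full-colored: 1068 × 3/4 = 801
  albino: 1068 × 1/4 = 267
Contribution of full-colored: (826 − 801)² / 801 = 0.7803

0.780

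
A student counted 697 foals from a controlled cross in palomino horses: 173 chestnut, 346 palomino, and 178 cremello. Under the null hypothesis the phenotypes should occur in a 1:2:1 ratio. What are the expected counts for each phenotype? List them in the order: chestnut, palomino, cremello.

Expected counts for N = 697 under a 1:2:1 ratio (total parts = 4):
  chestnut: 697 × 1/4 = 174.25
  palomino: 697 × 2/4 = 348.5
  cremello: 697 × 1/4 = 174.25

174.25, 348.5, 174.25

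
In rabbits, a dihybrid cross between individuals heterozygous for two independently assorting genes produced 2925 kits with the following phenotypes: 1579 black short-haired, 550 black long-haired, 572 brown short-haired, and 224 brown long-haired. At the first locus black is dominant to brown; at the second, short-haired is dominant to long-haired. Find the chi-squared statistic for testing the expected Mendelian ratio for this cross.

A dihybrid F₂ with independent assortment and complete dominance at both loci gives a 9:3:3:1 phenotypic ratio.
Under the 9:3:3:1 hypothesis (Σ ratio = 16, N = 2925):
  black short-haired: 2925 × 9/16 = 1645.3125
  black long-haired: 2925 × 3/16 = 548.4375
  brown short-haired: 2925 × 3/16 = 548.4375
  brown long-haired: 2925 × 1/16 = 182.8125
χ² = Σ (O − E)² / E
  black short-haired: (1579 − 1645.3125)² / 1645.3125 = 2.6727
  black long-haired: (550 − 548.4375)² / 548.4375 = 0.0045
  brown short-haired: (572 − 548.4375)² / 548.4375 = 1.0123
  brown long-haired: (224 − 182.8125)² / 182.8125 = 9.2795
χ² = 2.6727 + 0.0045 + 1.0123 + 9.2795 = 12.969

12.969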